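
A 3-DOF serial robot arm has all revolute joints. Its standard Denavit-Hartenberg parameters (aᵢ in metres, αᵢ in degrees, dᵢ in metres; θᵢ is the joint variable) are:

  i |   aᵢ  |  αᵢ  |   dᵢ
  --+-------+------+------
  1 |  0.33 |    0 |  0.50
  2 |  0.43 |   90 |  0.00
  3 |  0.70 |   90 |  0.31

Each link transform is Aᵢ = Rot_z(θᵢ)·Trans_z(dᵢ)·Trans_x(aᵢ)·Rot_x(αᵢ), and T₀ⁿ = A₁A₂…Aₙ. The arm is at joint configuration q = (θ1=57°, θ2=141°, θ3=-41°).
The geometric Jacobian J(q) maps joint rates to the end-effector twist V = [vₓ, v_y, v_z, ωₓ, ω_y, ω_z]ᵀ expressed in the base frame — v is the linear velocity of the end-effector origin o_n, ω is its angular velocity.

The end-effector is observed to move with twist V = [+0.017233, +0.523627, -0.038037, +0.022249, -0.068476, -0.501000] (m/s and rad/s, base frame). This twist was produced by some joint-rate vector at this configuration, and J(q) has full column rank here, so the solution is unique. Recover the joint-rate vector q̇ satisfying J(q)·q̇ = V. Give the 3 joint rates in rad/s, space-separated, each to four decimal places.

0.0490 -0.5500 -0.0720

o_n = [-0.8275, 0.2755, 0.0408]
J₁: ẑ×o_n = [-0.2755, -0.8275, 0.0000], ω = ẑ
J2: z=[0.0000, 0.0000, 1.0000] o=[0.1797, 0.2768, 0.5000] → [0.0013, -1.0072, 0.0000, 0.0000, 0.0000, 1.0000]
J3: z=[-0.3090, 0.9511, 0.0000] o=[-0.2292, 0.1439, 0.5000] → [-0.4368, -0.1419, 0.5283, -0.3090, 0.9511, 0.0000]
q̇ = J⁺·V = [0.0490, -0.5500, -0.0720]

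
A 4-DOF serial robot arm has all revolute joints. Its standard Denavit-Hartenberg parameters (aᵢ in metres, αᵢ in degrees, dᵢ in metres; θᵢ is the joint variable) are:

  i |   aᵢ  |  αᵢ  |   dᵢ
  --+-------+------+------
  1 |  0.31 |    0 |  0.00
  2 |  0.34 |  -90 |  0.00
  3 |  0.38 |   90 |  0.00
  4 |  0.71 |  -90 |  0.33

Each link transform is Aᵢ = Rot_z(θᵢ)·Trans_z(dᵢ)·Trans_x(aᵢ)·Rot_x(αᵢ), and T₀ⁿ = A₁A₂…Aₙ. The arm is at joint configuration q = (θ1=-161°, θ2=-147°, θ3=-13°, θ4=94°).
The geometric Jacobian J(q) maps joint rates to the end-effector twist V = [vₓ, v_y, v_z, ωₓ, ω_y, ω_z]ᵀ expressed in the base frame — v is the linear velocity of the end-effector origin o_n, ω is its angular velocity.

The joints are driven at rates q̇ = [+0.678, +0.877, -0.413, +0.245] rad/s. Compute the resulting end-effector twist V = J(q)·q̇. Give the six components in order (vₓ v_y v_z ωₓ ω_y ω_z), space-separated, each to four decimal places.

-1.5251 -0.7735 0.0633 0.2915 -0.2977 1.7937

o_n = [-0.4894, 0.7983, 0.3959]
J₁: ẑ×o_n = [-0.7983, -0.4894, 0.0000], ω = ẑ
J2: z=[0.0000, 0.0000, 1.0000] o=[-0.2931, -0.1009, 0.0000] → [-0.8992, -0.1963, 0.0000, 0.0000, 0.0000, 1.0000]
J3: z=[-0.7880, 0.6157, 0.0000] o=[-0.0838, 0.1670, 0.0000] → [0.2437, 0.3120, -0.2478, -0.7880, 0.6157, 0.0000]
J4: z=[-0.1385, -0.1773, 0.9744] o=[0.1442, 0.4588, 0.0855] → [-0.3859, -0.5743, -0.1593, -0.1385, -0.1773, 0.9744]
V = J·q̇ = [-1.5251, -0.7735, 0.0633, 0.2915, -0.2977, 1.7937]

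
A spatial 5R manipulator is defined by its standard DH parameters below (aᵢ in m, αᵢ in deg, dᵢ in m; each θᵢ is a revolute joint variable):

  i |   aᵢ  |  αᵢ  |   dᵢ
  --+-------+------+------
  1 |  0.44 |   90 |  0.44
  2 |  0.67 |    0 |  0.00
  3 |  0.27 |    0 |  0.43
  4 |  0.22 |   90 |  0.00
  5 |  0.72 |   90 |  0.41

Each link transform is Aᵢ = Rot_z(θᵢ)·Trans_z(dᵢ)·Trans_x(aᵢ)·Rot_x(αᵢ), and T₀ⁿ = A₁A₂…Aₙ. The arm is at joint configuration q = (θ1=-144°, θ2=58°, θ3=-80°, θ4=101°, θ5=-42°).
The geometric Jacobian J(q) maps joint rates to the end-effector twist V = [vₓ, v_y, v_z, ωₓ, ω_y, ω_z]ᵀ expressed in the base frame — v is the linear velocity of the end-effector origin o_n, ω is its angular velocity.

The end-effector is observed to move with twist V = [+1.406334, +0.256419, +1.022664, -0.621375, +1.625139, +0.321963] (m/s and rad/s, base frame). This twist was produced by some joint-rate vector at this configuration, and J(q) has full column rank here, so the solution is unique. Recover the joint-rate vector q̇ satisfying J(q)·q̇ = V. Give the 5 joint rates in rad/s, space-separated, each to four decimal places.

0.2340 0.3520 0.4370 0.8910 -0.4610

o_n = [-1.2575, -0.9776, 1.5700]
J₁: ẑ×o_n = [0.9776, -1.2575, 0.0000], ω = ẑ
J2: z=[-0.5878, 0.8090, 0.0000] o=[-0.3560, -0.2586, 0.4400] → [0.9142, 0.6642, 1.1519, -0.5878, 0.8090, 0.0000]
J3: z=[-0.5878, 0.8090, 0.0000] o=[-0.6432, -0.4673, 1.0082] → [0.4545, 0.3302, 0.7969, -0.5878, 0.8090, 0.0000]
J4: z=[-0.5878, 0.8090, 0.0000] o=[-1.0985, -0.2666, 0.9070] → [0.5363, 0.3897, 0.5465, -0.5878, 0.8090, 0.0000]
J5: z=[-0.7942, -0.5770, -0.1908] o=[-1.1324, -0.2913, 1.1230] → [-0.3889, 0.3788, 0.4729, -0.7942, -0.5770, -0.1908]
q̇ = J⁺·V = [0.2340, 0.3520, 0.4370, 0.8910, -0.4610]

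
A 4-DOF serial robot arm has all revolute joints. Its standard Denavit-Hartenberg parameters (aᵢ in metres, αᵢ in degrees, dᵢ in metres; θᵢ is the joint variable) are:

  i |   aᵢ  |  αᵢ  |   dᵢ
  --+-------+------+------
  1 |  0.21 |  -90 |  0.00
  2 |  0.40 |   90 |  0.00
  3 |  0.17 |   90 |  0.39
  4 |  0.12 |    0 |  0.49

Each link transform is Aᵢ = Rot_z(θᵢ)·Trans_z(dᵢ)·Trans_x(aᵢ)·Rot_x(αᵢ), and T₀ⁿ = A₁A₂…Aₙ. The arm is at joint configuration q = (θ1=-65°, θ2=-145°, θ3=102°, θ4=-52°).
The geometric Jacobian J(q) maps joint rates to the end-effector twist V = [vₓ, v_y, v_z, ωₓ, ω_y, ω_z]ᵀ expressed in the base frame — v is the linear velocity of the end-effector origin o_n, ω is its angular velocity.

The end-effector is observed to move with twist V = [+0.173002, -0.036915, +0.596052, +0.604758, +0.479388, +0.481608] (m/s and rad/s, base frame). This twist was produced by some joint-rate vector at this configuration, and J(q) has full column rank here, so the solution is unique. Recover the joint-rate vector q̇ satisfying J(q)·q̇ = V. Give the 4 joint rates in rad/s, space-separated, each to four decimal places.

-0.6630 0.5800 -0.8350 0.8210

o_n = [0.0388, 0.7223, 0.2332]
J₁: ẑ×o_n = [-0.7223, 0.0388, 0.0000], ω = ẑ
J2: z=[0.9063, 0.4226, 0.0000] o=[0.0887, -0.1903, 0.0000] → [0.0986, -0.2114, 0.8482, 0.9063, 0.4226, 0.0000]
J3: z=[-0.2424, 0.5198, -0.8192] o=[-0.0497, 0.1066, 0.2294] → [0.5063, -0.0716, -0.1953, -0.2424, 0.5198, -0.8192]
J4: z=[-0.1502, 0.8140, 0.5610] o=[0.0187, 0.3534, -0.1103] → [0.0727, 0.0629, -0.0718, -0.1502, 0.8140, 0.5610]
q̇ = J⁺·V = [-0.6630, 0.5800, -0.8350, 0.8210]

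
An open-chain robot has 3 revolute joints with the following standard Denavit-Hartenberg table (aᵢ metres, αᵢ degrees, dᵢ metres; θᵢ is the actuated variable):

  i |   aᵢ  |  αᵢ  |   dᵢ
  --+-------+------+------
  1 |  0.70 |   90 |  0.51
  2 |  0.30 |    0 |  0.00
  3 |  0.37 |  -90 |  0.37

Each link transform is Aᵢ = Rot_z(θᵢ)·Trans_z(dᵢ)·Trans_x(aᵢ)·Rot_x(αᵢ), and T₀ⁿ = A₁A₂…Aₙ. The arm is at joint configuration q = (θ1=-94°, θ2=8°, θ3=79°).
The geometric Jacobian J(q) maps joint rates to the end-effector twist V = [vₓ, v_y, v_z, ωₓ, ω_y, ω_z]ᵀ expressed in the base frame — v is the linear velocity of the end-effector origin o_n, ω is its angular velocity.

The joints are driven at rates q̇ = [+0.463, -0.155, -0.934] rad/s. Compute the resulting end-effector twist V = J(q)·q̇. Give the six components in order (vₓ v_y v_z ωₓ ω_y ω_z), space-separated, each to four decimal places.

0.4290 -0.6116 -0.0671 1.0863 -0.0760 0.4630

o_n = [-0.4400, -0.9882, 0.9212]
J₁: ẑ×o_n = [0.9882, -0.4400, 0.0000], ω = ẑ
J2: z=[-0.9976, 0.0698, 0.0000] o=[-0.0488, -0.6983, 0.5100] → [0.0287, 0.4102, 0.3164, -0.9976, 0.0698, 0.0000]
J3: z=[-0.9976, 0.0698, 0.0000] o=[-0.0696, -0.9947, 0.5518] → [0.0258, 0.3686, 0.0194, -0.9976, 0.0698, 0.0000]
V = J·q̇ = [0.4290, -0.6116, -0.0671, 1.0863, -0.0760, 0.4630]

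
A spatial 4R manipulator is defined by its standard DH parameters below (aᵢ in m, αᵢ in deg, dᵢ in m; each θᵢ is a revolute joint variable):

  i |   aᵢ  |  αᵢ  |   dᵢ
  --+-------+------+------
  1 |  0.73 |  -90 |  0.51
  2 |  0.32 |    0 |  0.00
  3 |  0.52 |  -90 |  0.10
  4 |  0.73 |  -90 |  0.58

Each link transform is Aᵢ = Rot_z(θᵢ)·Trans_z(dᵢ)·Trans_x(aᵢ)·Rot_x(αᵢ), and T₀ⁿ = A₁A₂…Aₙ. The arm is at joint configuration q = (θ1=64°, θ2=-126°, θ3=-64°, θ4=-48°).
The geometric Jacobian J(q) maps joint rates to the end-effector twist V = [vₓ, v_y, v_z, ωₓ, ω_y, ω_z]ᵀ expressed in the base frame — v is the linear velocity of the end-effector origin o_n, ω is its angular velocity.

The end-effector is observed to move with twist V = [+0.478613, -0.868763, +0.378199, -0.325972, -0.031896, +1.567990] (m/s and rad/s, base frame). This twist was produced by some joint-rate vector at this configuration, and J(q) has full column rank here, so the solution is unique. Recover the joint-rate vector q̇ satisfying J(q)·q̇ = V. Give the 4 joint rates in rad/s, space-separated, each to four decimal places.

o_n = [-0.8194, -0.2144, 1.1650]
J₁: ẑ×o_n = [0.2144, -0.8194, 0.0000], ω = ẑ
J2: z=[-0.8988, 0.4384, 0.0000] o=[0.3200, 0.6561, 0.5100] → [0.2871, 0.5887, 1.2820, -0.8988, 0.4384, 0.0000]
J3: z=[-0.8988, 0.4384, 0.0000] o=[0.2376, 0.4871, 0.7689] → [0.1736, 0.3560, 1.0939, -0.8988, 0.4384, 0.0000]
J4: z=[-0.0761, -0.1561, 0.9848] o=[-0.0768, 0.0706, 0.6786] → [0.2048, -0.6943, -0.0942, -0.0761, -0.1561, 0.9848]
q̇ = J⁺·V = [0.5950, 0.8830, -0.6040, 0.9880]

0.5950 0.8830 -0.6040 0.9880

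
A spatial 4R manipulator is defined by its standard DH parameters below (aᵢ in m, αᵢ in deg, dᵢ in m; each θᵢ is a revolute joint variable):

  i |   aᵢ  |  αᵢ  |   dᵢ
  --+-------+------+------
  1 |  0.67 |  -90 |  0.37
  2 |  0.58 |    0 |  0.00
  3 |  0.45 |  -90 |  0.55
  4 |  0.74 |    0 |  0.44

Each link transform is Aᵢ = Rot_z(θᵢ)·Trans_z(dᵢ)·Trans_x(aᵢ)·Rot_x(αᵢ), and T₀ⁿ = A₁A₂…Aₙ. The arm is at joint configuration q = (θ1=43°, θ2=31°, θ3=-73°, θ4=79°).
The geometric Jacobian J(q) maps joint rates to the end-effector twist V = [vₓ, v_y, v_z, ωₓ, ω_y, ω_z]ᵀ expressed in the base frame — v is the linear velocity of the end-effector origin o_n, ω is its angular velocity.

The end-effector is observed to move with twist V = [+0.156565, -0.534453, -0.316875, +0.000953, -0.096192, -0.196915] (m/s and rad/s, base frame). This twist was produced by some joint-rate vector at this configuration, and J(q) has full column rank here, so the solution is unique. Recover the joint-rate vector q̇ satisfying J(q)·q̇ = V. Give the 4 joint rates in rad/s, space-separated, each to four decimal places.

o_n = [1.5106, 1.1674, 0.1399]
J₁: ẑ×o_n = [-1.1674, 1.5106, 0.0000], ω = ẑ
J2: z=[-0.6820, 0.7314, 0.0000] o=[0.4900, 0.4569, 0.3700] → [-0.1683, -0.1569, -1.2309, -0.6820, 0.7314, 0.0000]
J3: z=[-0.6820, 0.7314, 0.0000] o=[0.8536, 0.7960, 0.0713] → [0.0502, 0.0468, -0.7338, -0.6820, 0.7314, 0.0000]
J4: z=[0.4894, 0.4563, -0.7431] o=[0.7231, 1.4263, 0.3724] → [-0.2985, -0.4714, -0.4861, 0.4894, 0.4563, -0.7431]
q̇ = J⁺·V = [-0.2690, 0.8370, -0.9080, -0.0970]

-0.2690 0.8370 -0.9080 -0.0970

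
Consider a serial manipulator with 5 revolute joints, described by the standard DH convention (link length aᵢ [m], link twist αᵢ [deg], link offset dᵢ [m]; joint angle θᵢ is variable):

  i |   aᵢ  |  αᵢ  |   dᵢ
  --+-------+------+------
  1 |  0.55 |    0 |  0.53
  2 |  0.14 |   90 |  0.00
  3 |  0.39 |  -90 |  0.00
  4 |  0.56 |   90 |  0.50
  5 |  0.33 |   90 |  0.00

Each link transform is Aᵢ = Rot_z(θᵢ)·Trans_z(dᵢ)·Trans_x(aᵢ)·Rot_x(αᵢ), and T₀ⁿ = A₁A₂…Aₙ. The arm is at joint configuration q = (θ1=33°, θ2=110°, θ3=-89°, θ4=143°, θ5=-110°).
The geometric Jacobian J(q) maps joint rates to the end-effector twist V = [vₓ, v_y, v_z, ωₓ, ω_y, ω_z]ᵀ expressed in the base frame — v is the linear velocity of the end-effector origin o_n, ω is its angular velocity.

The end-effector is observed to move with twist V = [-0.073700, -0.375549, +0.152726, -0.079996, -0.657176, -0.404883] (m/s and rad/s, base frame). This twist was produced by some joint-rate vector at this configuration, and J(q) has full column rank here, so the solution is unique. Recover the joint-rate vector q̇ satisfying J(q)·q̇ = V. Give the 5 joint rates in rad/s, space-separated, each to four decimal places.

o_n = [0.0354, 0.2835, 0.5004]
J₁: ẑ×o_n = [-0.2835, 0.0354, 0.0000], ω = ẑ
J2: z=[0.0000, 0.0000, 1.0000] o=[0.4613, 0.2996, 0.5300] → [0.0160, -0.4258, 0.0000, 0.0000, 0.0000, 1.0000]
J3: z=[0.6018, 0.7986, 0.0000] o=[0.3495, 0.3838, 0.5300] → [-0.0236, 0.0178, 0.1904, 0.6018, 0.7986, 0.0000]
J4: z=[-0.7985, 0.6017, 0.0175] o=[0.3440, 0.3879, 0.1401] → [0.2187, 0.2824, 0.2691, -0.7985, 0.6017, 0.0175]
J5: z=[-0.4890, -0.6315, -0.6017] o=[-0.2518, 0.4149, 0.5960] → [-0.0187, -0.2196, 0.2456, -0.4890, -0.6315, -0.6017]
q̇ = J⁺·V = [-0.0620, 0.1980, 0.1370, -0.3410, 0.8890]

-0.0620 0.1980 0.1370 -0.3410 0.8890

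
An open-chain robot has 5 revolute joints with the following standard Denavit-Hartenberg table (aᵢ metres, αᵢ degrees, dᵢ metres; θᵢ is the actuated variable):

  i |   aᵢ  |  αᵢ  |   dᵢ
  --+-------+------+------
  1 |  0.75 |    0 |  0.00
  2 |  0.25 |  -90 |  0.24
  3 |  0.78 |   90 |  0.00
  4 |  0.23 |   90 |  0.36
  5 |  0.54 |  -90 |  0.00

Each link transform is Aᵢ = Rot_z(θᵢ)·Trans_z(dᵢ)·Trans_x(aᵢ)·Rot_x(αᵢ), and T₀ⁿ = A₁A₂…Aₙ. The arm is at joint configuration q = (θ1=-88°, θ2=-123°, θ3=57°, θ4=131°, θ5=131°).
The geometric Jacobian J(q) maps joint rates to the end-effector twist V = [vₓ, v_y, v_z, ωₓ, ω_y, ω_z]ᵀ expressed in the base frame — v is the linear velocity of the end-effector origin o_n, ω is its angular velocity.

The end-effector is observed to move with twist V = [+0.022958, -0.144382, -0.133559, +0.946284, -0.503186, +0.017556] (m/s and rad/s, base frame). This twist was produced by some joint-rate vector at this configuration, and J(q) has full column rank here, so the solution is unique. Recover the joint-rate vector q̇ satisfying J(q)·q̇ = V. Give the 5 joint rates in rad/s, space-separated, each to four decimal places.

0.0350 -0.0810 0.4970 -0.8630 -0.8430

o_n = [-1.0938, 0.0328, -0.0645]
J₁: ẑ×o_n = [-0.0328, -1.0938, 0.0000], ω = ẑ
J2: z=[0.0000, 0.0000, 1.0000] o=[0.0262, -0.7495, 0.0000] → [-0.7824, -1.1200, 0.0000, 0.0000, 0.0000, 1.0000]
J3: z=[-0.5150, -0.8572, 0.0000] o=[-0.1881, -0.6208, 0.2400] → [0.2610, -0.1568, -1.1129, -0.5150, -0.8572, 0.0000]
J4: z=[-0.7189, 0.4319, 0.5446] o=[-0.5523, -0.4020, -0.4142] → [-0.0858, -0.0436, -0.0787, -0.7189, 0.4319, 0.5446]
J5: z=[-0.6902, -0.3506, -0.6330] o=[-0.8300, -0.4376, -0.0915] → [0.2883, 0.1856, -0.4172, -0.6902, -0.3506, -0.6330]
q̇ = J⁺·V = [0.0350, -0.0810, 0.4970, -0.8630, -0.8430]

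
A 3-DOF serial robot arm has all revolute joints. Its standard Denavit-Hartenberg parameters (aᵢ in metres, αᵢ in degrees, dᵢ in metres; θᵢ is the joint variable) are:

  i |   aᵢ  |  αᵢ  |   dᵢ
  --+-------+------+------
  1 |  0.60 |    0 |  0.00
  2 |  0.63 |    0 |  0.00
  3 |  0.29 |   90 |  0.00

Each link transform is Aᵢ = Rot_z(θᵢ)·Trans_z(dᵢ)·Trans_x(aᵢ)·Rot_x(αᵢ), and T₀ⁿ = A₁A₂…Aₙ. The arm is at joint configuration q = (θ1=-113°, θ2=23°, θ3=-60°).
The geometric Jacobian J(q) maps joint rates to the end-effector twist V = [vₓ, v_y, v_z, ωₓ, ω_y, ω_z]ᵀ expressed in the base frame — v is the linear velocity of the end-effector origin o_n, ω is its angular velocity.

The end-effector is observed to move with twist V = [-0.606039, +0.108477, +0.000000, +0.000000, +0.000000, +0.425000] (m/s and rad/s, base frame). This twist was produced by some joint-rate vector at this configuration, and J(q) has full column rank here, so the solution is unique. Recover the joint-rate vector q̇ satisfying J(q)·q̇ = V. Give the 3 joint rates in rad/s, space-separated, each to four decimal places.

-0.9180 0.6630 0.6800

o_n = [-0.4856, -1.3273, 0.0000]
J₁: ẑ×o_n = [1.3273, -0.4856, 0.0000], ω = ẑ
J2: z=[0.0000, 0.0000, 1.0000] o=[-0.2344, -0.5523, 0.0000] → [0.7750, -0.2511, 0.0000, 0.0000, 0.0000, 1.0000]
J3: z=[0.0000, 0.0000, 1.0000] o=[-0.2344, -1.1823, 0.0000] → [0.1450, -0.2511, 0.0000, 0.0000, 0.0000, 1.0000]
q̇ = J⁺·V = [-0.9180, 0.6630, 0.6800]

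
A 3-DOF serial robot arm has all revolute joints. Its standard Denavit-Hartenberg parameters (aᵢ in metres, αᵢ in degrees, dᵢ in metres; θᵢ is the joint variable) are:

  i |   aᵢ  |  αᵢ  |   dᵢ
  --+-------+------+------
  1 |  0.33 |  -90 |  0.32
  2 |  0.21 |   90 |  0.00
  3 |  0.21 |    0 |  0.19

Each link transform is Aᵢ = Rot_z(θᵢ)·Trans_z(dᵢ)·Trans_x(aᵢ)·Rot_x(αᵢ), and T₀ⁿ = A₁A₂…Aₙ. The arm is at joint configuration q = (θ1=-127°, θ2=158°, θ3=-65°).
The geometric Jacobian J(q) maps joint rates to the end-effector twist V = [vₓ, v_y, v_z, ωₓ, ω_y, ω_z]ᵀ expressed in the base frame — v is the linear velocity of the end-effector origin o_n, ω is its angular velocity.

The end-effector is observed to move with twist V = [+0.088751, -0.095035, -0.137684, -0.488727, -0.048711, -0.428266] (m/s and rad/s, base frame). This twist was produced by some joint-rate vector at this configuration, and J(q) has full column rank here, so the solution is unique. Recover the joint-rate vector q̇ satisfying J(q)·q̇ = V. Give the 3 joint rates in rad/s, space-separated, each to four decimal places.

o_n = [-0.2267, 0.0154, 0.0319]
J₁: ẑ×o_n = [-0.0154, -0.2267, 0.0000], ω = ẑ
J2: z=[0.7986, -0.6018, 0.0000] o=[-0.1986, -0.2635, 0.3200] → [0.1734, 0.2301, 0.2058, 0.7986, -0.6018, 0.0000]
J3: z=[-0.2254, -0.2992, -0.9272] o=[-0.0814, -0.1080, 0.2413] → [0.1771, 0.0875, -0.0713, -0.2254, -0.2992, -0.9272]
q̇ = J⁺·V = [0.3960, -0.3610, 0.8890]

0.3960 -0.3610 0.8890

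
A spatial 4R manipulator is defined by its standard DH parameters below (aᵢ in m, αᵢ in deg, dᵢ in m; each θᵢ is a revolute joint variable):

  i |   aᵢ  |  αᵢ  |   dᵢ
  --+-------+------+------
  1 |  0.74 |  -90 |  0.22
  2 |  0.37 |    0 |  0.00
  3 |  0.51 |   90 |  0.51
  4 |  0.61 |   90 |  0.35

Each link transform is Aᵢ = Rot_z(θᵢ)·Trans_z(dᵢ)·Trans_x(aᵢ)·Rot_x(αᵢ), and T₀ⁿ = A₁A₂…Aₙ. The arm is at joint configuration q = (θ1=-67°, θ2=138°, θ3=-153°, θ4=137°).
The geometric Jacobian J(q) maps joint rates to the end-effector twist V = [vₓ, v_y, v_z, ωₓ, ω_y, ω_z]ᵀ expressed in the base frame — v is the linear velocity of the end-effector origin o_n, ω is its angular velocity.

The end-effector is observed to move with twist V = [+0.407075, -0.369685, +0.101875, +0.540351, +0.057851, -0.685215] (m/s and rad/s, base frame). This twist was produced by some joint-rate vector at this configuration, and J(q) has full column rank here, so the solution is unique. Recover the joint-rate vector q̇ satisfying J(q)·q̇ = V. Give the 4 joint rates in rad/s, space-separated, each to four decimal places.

-0.0960 0.0770 0.4430 -0.6100

o_n = [1.0228, -0.0397, 0.3270]
J₁: ẑ×o_n = [0.0397, 1.0228, -0.0000], ω = ẑ
J2: z=[0.9205, 0.3907, 0.0000] o=[0.2891, -0.6812, 0.2200] → [0.0418, -0.0985, 0.3039, 0.9205, 0.3907, 0.0000]
J3: z=[0.9205, 0.3907, 0.0000] o=[0.1817, -0.4281, -0.0276] → [0.1386, -0.3264, 0.0289, 0.9205, 0.3907, 0.0000]
J4: z=[-0.1011, 0.2382, 0.9659] o=[0.8436, -0.6823, 0.1044] → [-0.5677, 0.1956, -0.1077, -0.1011, 0.2382, 0.9659]
q̇ = J⁺·V = [-0.0960, 0.0770, 0.4430, -0.6100]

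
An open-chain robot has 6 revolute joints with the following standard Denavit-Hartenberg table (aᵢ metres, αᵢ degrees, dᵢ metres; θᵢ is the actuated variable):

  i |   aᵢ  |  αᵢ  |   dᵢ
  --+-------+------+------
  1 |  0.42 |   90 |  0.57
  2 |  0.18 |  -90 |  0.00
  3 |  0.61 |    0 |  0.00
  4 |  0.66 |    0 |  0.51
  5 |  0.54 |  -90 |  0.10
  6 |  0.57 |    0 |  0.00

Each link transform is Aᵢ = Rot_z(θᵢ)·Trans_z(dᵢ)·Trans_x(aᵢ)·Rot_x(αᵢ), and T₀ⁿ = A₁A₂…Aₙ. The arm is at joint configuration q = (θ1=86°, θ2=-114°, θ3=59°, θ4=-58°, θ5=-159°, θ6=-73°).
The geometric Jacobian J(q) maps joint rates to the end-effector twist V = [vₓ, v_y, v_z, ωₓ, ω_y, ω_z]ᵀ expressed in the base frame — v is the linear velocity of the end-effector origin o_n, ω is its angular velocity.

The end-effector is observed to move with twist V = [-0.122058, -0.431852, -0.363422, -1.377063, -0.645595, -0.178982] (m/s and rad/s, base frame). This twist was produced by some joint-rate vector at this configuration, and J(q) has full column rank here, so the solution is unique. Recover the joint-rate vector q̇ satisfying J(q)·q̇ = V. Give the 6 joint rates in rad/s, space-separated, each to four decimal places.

-0.6680 -0.9680 0.9550 -0.9720 -0.8580 -0.3890

o_n = [-0.1803, 1.2880, -0.3556]
J₁: ẑ×o_n = [-1.2880, -0.1803, 0.0000], ω = ẑ
J2: z=[0.9976, -0.0698, 0.0000] o=[0.0293, 0.4190, 0.5700] → [0.0646, 0.9233, 0.8523, 0.9976, -0.0698, 0.0000]
J3: z=[0.0637, 0.9113, -0.4067] o=[0.0242, 0.3459, 0.4056] → [-0.3104, 0.1317, 0.2464, 0.0637, 0.9113, -0.4067]
J4: z=[0.0637, 0.9113, -0.4067] o=[-0.5063, 0.2549, 0.1186] → [-0.0119, -0.1024, -0.2313, 0.0637, 0.9113, -0.4067]
J5: z=[0.0637, 0.9113, -0.4067] o=[-0.5040, 0.4528, -0.6917] → [0.6461, -0.1531, -0.2418, 0.0637, 0.9113, -0.4067]
J6: z=[0.9143, -0.2167, -0.3422] o=[-0.2817, 0.7329, -0.2750] → [0.2074, 0.0389, 0.5295, 0.9143, -0.2167, -0.3422]
q̇ = J⁺·V = [-0.6680, -0.9680, 0.9550, -0.9720, -0.8580, -0.3890]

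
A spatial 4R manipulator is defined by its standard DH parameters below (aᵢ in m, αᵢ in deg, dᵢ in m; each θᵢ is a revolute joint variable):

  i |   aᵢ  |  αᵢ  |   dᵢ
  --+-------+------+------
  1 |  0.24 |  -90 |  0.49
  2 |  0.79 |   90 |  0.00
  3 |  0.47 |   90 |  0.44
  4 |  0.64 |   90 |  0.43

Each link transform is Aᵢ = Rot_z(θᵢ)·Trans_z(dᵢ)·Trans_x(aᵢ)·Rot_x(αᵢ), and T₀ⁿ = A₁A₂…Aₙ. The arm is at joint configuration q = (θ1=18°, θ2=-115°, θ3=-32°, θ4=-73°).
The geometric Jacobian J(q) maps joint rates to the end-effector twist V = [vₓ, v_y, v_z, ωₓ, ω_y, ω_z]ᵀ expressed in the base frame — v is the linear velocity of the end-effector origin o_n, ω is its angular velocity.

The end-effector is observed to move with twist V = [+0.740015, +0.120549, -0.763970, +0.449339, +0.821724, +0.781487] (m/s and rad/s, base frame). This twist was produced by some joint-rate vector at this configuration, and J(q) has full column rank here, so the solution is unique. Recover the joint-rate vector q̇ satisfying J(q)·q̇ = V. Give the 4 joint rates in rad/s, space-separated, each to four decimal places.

0.1200 0.1440 -0.8970 -0.5880

o_n = [0.1469, -0.7018, 1.5772]
J₁: ẑ×o_n = [0.7018, 0.1469, -0.0000], ω = ẑ
J2: z=[-0.3090, 0.9511, 0.0000] o=[0.2283, 0.0742, 0.4900] → [1.0340, 0.3360, 0.3172, -0.3090, 0.9511, 0.0000]
J3: z=[-0.8619, -0.2801, -0.4226] o=[-0.0893, -0.0290, 1.2060] → [-0.3883, 0.2202, 0.6461, -0.8619, -0.2801, -0.4226]
J4: z=[0.4751, -0.7373, -0.4803] o=[-0.5518, -0.4412, 1.3813] → [-0.2697, -0.4286, 0.3913, 0.4751, -0.7373, -0.4803]
q̇ = J⁺·V = [0.1200, 0.1440, -0.8970, -0.5880]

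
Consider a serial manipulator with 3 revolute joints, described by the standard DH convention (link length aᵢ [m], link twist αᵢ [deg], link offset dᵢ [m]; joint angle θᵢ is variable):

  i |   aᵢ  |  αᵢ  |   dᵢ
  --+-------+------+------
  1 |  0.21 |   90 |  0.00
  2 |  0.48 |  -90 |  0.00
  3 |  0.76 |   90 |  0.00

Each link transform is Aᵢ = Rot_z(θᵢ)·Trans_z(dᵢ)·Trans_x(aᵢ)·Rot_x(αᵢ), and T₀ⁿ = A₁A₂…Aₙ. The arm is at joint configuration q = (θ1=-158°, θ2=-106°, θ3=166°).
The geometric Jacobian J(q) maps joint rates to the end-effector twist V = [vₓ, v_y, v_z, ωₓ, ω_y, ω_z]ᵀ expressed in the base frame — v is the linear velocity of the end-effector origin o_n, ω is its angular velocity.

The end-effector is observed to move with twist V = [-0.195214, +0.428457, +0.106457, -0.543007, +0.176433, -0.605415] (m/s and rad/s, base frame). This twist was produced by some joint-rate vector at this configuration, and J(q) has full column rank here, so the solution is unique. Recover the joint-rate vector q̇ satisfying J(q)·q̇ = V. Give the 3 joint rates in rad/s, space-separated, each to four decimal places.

-0.4800 0.3670 0.4550

o_n = [-0.1916, -0.2757, 0.2475]
J₁: ẑ×o_n = [0.2757, -0.1916, 0.0000], ω = ẑ
J2: z=[-0.3746, 0.9272, 0.0000] o=[-0.1947, -0.0787, 0.0000] → [0.2294, 0.0927, 0.0710, -0.3746, 0.9272, 0.0000]
J3: z=[-0.8913, -0.3601, -0.2756] o=[-0.0720, -0.0291, -0.4614] → [-0.3232, 0.6647, 0.1767, -0.8913, -0.3601, -0.2756]
q̇ = J⁺·V = [-0.4800, 0.3670, 0.4550]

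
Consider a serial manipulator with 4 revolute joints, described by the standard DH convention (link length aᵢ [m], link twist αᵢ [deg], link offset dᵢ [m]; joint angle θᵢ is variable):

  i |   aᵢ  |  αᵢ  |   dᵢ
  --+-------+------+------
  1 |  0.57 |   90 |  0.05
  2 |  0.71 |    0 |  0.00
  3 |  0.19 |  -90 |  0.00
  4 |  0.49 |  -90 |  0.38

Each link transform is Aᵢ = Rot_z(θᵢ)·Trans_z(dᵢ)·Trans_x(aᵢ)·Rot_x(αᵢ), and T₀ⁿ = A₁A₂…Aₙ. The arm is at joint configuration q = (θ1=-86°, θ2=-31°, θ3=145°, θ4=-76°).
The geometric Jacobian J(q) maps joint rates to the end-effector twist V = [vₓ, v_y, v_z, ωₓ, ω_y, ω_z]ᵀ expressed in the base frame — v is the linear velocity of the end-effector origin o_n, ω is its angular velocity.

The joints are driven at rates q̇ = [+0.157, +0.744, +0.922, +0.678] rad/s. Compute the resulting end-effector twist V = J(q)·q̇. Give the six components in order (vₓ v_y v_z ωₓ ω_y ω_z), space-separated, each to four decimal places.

o_n = [-0.4250, -0.7374, -0.1884]
J₁: ẑ×o_n = [0.7374, -0.4250, 0.0000], ω = ẑ
J2: z=[-0.9976, -0.0698, 0.0000] o=[0.0398, -0.5686, 0.0500] → [0.0166, -0.2378, 0.1359, -0.9976, -0.0698, 0.0000]
J3: z=[-0.9976, -0.0698, 0.0000] o=[0.0822, -1.1757, -0.3157] → [-0.0089, 0.1270, -0.4726, -0.9976, -0.0698, 0.0000]
J4: z=[-0.0637, 0.9113, -0.4067] o=[0.0768, -1.0986, -0.1421] → [0.1048, 0.2012, 0.4343, -0.0637, 0.9113, -0.4067]
V = J·q̇ = [0.1910, 0.0098, -0.0401, -1.7051, 0.5017, -0.1188]

0.1910 0.0098 -0.0401 -1.7051 0.5017 -0.1188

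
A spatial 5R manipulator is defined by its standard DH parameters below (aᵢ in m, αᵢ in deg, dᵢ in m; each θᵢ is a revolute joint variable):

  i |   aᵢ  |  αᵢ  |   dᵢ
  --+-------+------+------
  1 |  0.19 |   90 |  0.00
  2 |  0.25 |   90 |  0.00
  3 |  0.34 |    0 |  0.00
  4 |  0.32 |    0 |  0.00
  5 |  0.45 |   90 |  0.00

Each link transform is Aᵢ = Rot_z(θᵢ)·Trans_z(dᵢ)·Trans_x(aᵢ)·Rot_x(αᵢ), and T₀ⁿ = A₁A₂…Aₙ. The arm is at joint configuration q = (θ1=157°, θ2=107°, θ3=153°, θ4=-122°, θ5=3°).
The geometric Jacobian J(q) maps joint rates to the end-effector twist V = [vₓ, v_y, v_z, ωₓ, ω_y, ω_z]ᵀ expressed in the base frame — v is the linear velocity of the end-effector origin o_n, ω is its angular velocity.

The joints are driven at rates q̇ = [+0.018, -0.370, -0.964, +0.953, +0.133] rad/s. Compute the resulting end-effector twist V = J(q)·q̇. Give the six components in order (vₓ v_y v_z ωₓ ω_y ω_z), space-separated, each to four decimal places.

-0.0402 0.3802 0.1790 -0.2520 -0.2950 0.0537

o_n = [0.2081, 0.5318, 0.5684]
J₁: ẑ×o_n = [-0.5318, 0.2081, 0.0000], ω = ẑ
J2: z=[0.3907, 0.9205, 0.0000] o=[-0.1749, 0.0742, 0.0000] → [0.5233, -0.2221, -0.1738, 0.3907, 0.9205, 0.0000]
J3: z=[-0.8803, 0.3737, 0.2924] o=[-0.1076, 0.0457, 0.2391] → [-0.0190, 0.3822, -0.5459, -0.8803, 0.3737, 0.2924]
J4: z=[-0.8803, 0.3737, 0.2924] o=[-0.1288, 0.2224, -0.0506] → [0.1409, 0.6435, -0.3983, -0.8803, 0.3737, 0.2924]
J5: z=[-0.8803, 0.3737, 0.2924] o=[0.0094, 0.3427, 0.2117] → [0.0780, 0.3722, -0.2406, -0.8803, 0.3737, 0.2924]
V = J·q̇ = [-0.0402, 0.3802, 0.1790, -0.2520, -0.2950, 0.0537]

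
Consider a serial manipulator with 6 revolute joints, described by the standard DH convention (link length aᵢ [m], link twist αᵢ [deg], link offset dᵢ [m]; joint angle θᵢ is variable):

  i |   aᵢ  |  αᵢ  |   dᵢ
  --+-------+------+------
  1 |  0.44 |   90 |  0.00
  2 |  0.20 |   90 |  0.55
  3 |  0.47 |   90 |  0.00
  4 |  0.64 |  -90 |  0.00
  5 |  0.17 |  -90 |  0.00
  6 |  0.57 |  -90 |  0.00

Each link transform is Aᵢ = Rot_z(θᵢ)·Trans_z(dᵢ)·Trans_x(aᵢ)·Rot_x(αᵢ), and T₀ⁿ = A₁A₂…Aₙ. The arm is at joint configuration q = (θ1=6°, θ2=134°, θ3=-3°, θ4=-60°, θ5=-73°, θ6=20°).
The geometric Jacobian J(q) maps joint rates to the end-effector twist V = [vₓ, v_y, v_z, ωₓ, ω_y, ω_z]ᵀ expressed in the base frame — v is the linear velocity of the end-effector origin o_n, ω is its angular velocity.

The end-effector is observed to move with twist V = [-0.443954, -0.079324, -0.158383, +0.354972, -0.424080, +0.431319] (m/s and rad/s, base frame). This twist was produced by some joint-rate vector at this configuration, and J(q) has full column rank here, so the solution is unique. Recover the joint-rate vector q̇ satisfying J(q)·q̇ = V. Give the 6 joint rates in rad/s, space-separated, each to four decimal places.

o_n = [-0.7869, 0.0800, 0.0619]
J₁: ẑ×o_n = [-0.0800, -0.7869, 0.0000], ω = ẑ
J2: z=[0.1045, -0.9945, 0.0000] o=[0.4376, 0.0460, 0.0000] → [-0.0616, -0.0065, -1.2142, 0.1045, -0.9945, 0.0000]
J3: z=[0.7154, 0.0752, 0.6947] o=[0.3569, -0.5155, 0.1439] → [-0.4198, -0.7359, 0.5120, 0.7154, 0.0752, 0.6947]
J4: z=[-0.0682, 0.9970, -0.0376] o=[0.0301, -0.5251, 0.4815] → [-0.3955, 0.0021, 0.7732, -0.0682, 0.9970, -0.0376]
J5: z=[-0.2445, 0.0199, 0.9694] o=[-0.5890, -0.5734, 0.3263] → [-0.6386, -0.2565, -0.1558, -0.2445, 0.0199, 0.9694]
J6: z=[-0.9050, -0.3635, -0.2208] o=[-0.6481, -0.4150, 0.3082] → [0.1988, -0.1922, -0.4984, -0.9050, -0.3635, -0.2208]
q̇ = J⁺·V = [-0.6740, 0.0040, 0.6070, -0.5010, 0.6730, -0.0560]

-0.6740 0.0040 0.6070 -0.5010 0.6730 -0.0560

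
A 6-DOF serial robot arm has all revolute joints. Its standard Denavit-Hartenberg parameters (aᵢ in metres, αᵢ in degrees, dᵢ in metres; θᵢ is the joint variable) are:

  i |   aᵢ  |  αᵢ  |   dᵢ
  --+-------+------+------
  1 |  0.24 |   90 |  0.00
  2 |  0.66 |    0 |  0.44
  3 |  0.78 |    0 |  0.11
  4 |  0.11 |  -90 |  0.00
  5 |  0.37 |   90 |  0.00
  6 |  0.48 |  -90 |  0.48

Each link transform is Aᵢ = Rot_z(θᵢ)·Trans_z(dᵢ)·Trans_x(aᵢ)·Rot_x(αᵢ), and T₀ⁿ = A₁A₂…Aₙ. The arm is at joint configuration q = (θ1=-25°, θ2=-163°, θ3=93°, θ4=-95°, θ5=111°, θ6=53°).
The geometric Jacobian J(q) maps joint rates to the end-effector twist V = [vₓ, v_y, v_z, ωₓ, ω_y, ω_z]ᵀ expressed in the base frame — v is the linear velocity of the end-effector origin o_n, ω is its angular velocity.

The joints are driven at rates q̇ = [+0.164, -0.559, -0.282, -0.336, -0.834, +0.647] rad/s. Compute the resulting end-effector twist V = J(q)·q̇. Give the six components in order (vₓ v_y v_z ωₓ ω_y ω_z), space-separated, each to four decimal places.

-1.9801 0.4119 0.0043 -0.1290 1.6147 0.8132

o_n = [-0.2045, 0.3570, -1.3795]
J₁: ẑ×o_n = [-0.3570, -0.2045, 0.0000], ω = ẑ
J2: z=[-0.4226, -0.9063, 0.0000] o=[0.2175, -0.1014, 0.0000] → [1.2503, -0.5830, -0.5762, -0.4226, -0.9063, 0.0000]
J3: z=[-0.4226, -0.9063, 0.0000] o=[-0.5405, -0.2335, -0.1930] → [1.0754, -0.5015, 0.0550, -0.4226, -0.9063, 0.0000]
J4: z=[-0.4226, -0.9063, 0.0000] o=[-0.3452, -0.4459, -0.9259] → [0.4111, -0.1917, -0.2118, -0.4226, -0.9063, 0.0000]
J5: z=[0.2346, -0.1094, -0.9659] o=[-0.4415, -0.4010, -0.9544] → [0.7787, -0.1292, 0.2037, 0.2346, -0.1094, -0.9659]
J6: z=[-0.6658, 0.7059, -0.2416] o=[-0.1794, -0.1421, -0.9201] → [-0.2038, -0.2999, -0.3146, -0.6658, 0.7059, -0.2416]
V = J·q̇ = [-1.9801, 0.4119, 0.0043, -0.1290, 1.6147, 0.8132]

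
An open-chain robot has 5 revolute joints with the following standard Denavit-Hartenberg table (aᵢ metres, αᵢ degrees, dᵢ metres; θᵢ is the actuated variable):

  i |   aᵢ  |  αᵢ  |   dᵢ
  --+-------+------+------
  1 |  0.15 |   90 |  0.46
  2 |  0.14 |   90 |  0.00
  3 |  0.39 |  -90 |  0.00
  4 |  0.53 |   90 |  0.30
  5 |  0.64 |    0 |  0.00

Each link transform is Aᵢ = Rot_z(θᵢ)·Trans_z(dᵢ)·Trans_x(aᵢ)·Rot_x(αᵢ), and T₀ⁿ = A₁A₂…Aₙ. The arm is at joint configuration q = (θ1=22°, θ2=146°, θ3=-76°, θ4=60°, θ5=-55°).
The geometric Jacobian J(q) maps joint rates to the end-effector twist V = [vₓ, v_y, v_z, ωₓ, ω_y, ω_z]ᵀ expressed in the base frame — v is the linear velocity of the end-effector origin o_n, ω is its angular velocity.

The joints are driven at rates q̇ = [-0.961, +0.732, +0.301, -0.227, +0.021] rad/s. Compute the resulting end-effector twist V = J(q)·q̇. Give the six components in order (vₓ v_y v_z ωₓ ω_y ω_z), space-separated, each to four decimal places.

0.7635 0.9040 -0.1427 0.5745 -0.4791 -0.8235

o_n = [-0.6851, 0.6592, -0.1140]
J₁: ẑ×o_n = [-0.6592, -0.6851, 0.0000], ω = ẑ
J2: z=[0.3746, -0.9272, 0.0000] o=[0.1391, 0.0562, 0.4600] → [0.5322, 0.2150, -0.5383, 0.3746, -0.9272, 0.0000]
J3: z=[0.5185, 0.2095, 0.8290] o=[0.0315, 0.0127, 0.5383] → [-0.6726, -0.2559, 0.4853, 0.5185, 0.2095, 0.8290]
J4: z=[-0.6552, -0.5256, 0.5426] o=[-0.1828, 0.3343, 0.5910] → [0.1943, -0.7345, -0.4770, -0.6552, -0.5256, 0.5426]
J5: z=[-0.2166, 0.8188, 0.5317] o=[-0.7630, 0.2989, 0.4091] → [-0.6199, -0.0719, -0.1418, -0.2166, 0.8188, 0.5317]
V = J·q̇ = [0.7635, 0.9040, -0.1427, 0.5745, -0.4791, -0.8235]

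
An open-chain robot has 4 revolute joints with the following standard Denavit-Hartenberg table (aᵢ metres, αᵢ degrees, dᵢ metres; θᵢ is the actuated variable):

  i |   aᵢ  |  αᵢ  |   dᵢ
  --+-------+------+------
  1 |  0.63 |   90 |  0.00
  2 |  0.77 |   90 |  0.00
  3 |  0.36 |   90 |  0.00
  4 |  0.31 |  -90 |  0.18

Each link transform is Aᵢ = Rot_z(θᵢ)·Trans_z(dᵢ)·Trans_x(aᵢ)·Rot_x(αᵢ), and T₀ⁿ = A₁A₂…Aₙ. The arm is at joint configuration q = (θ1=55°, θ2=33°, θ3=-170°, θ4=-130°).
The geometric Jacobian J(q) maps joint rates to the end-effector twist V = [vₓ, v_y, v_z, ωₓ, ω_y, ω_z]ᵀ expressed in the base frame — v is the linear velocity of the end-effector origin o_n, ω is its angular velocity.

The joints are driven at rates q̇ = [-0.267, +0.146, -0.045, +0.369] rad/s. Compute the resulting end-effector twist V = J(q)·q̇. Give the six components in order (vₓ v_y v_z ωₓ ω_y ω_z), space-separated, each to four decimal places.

0.0832 -0.3292 0.0705 0.3724 -0.3563 -0.2642

o_n = [0.6887, 0.7232, 0.5153]
J₁: ẑ×o_n = [-0.7232, 0.6887, 0.0000], ω = ẑ
J2: z=[0.8192, -0.5736, 0.0000] o=[0.3614, 0.5161, 0.0000] → [-0.2956, -0.4221, 0.3575, 0.8192, -0.5736, 0.0000]
J3: z=[0.3124, 0.4461, -0.8387] o=[0.7318, 1.0451, 0.4194] → [-0.2271, 0.0061, -0.0813, 0.3124, 0.4461, -0.8387]
J4: z=[0.7232, -0.6842, -0.0946] o=[0.5100, 0.8373, 0.2263] → [-0.2085, -0.2259, 0.0397, 0.7232, -0.6842, -0.0946]
V = J·q̇ = [0.0832, -0.3292, 0.0705, 0.3724, -0.3563, -0.2642]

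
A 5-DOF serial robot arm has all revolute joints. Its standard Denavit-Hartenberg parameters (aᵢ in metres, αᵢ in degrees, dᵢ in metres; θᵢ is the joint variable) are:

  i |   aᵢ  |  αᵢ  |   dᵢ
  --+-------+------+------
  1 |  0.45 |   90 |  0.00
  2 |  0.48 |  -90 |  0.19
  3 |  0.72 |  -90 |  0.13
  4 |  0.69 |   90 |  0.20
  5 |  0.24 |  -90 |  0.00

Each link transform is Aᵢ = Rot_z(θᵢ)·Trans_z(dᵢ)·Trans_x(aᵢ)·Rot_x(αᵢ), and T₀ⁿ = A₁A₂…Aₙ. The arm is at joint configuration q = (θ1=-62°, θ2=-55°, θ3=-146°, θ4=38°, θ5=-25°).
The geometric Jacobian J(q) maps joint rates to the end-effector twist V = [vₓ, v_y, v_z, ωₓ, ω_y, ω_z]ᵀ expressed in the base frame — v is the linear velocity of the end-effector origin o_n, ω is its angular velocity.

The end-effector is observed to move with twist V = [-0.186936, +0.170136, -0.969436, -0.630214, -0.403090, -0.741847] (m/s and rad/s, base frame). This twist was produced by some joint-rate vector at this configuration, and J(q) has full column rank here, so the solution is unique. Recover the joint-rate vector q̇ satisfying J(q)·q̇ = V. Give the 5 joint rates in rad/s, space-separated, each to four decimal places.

o_n = [-1.0784, -0.2600, 0.2904]
J₁: ẑ×o_n = [0.2600, -1.0784, 0.0000], ω = ẑ
J2: z=[-0.8829, -0.4695, 0.0000] o=[0.2113, -0.3973, 0.0000] → [-0.1363, 0.2564, -0.7267, -0.8829, -0.4695, 0.0000]
J3: z=[0.3846, -0.7233, 0.5736] o=[0.1728, -0.7296, -0.3932] → [-0.7637, -0.9805, -0.7243, 0.3846, -0.7233, 0.5736]
J4: z=[-0.5814, -0.6724, -0.4581] o=[-0.2935, -0.7104, 0.1703] → [0.1256, 0.4293, -0.7896, -0.5814, -0.6724, -0.4581]
J5: z=[-0.1384, -0.4731, 0.8701] o=[-0.9630, -0.4520, 0.2043] → [-0.2078, -0.0885, -0.0812, -0.1384, -0.4731, 0.8701]
q̇ = J⁺·V = [-0.0960, 0.8230, 0.3320, 0.2510, -0.8290]

-0.0960 0.8230 0.3320 0.2510 -0.8290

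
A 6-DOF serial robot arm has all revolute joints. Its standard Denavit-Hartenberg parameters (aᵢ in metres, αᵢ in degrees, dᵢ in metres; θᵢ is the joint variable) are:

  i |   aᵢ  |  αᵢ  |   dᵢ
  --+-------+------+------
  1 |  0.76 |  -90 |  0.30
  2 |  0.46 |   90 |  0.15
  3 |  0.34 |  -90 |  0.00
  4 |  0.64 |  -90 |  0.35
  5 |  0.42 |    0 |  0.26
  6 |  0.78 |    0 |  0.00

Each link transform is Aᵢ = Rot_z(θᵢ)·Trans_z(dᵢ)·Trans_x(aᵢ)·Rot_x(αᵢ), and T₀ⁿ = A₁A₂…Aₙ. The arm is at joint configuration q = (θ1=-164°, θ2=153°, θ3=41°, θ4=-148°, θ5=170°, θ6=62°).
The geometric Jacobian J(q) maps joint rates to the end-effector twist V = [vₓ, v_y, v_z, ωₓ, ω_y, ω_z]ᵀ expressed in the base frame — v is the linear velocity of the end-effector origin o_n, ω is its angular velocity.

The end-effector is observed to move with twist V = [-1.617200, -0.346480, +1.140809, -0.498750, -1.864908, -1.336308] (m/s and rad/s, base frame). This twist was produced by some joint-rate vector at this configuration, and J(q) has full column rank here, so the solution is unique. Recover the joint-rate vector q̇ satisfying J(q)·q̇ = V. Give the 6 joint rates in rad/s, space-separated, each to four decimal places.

o_n = [-0.0750, -1.3507, 0.0427]
J₁: ẑ×o_n = [1.3507, -0.0750, 0.0000], ω = ẑ
J2: z=[0.2756, -0.9613, 0.0000] o=[-0.7306, -0.2095, 0.3000] → [0.2473, 0.0709, 0.3156, 0.2756, -0.9613, 0.0000]
J3: z=[-0.4364, -0.1251, -0.8910] o=[-0.2952, -0.2407, 0.0912] → [-0.9829, -0.2174, 0.5119, -0.4364, -0.1251, -0.8910]
J4: z=[-0.3539, -0.8866, 0.2978] o=[-0.0140, -0.3921, -0.0253] → [0.2252, 0.0059, 0.2851, -0.3539, -0.8866, 0.2978]
J5: z=[0.0683, -0.3421, -0.9372] o=[-0.7348, -0.5032, -0.0373] → [-0.8216, -0.6238, 0.1679, 0.0683, -0.3421, -0.9372]
J6: z=[0.0683, -0.3421, -0.9372] o=[-0.3054, -0.6562, -0.2276] → [-0.7433, -0.2344, 0.0314, 0.0683, -0.3421, -0.9372]
q̇ = J⁺·V = [-0.8290, 0.9180, 0.9200, 0.9860, 0.7300, -0.7500]

-0.8290 0.9180 0.9200 0.9860 0.7300 -0.7500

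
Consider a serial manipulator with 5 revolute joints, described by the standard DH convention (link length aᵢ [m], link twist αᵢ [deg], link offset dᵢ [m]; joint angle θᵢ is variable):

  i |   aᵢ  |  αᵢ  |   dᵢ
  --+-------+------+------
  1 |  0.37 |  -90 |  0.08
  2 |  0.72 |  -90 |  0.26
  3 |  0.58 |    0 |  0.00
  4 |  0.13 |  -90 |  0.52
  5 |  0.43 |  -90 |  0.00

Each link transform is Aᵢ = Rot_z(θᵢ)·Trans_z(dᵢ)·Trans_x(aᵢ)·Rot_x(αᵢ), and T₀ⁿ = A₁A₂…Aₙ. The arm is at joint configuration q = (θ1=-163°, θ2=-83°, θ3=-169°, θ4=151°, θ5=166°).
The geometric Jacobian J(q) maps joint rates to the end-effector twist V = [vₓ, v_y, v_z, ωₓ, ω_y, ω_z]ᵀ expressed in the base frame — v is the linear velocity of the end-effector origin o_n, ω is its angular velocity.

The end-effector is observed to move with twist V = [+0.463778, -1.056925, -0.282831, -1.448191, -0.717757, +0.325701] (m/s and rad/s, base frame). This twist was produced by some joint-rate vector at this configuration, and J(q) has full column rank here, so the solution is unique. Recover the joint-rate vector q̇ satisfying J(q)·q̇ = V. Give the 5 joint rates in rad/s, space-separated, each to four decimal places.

0.4580 0.4570 0.6400 0.9590 0.2040

o_n = [-0.6520, -0.4941, -0.0923]
J₁: ẑ×o_n = [0.4941, -0.6520, 0.0000], ω = ẑ
J2: z=[0.2924, -0.9563, 0.0000] o=[-0.3538, -0.1082, 0.0800] → [0.1648, 0.0504, -0.3979, 0.2924, -0.9563, 0.0000]
J3: z=[-0.9492, -0.2902, -0.1219] o=[-0.3617, -0.3825, 0.7946] → [0.2438, -0.8065, 0.0217, -0.9492, -0.2902, -0.1219]
J4: z=[-0.9492, -0.2902, -0.1219] o=[-0.2630, -0.4680, 0.2295] → [0.0902, -0.2581, -0.0881, -0.9492, -0.2902, -0.1219]
J5: z=[-0.3141, 0.8985, 0.3067] o=[-0.7593, -0.6617, 0.2889] → [-0.3939, -0.0868, -0.1490, -0.3141, 0.8985, 0.3067]
q̇ = J⁺·V = [0.4580, 0.4570, 0.6400, 0.9590, 0.2040]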